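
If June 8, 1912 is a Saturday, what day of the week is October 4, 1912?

June 1912: 30 − 8 = 22 days remain.
Then July (31), August (31), September (30): 31 + 31 + 30 = 92 days.
October 1–4, 1912: 4 days.
Total: 22 + 92 + 4 = 118 days.
118 mod 7 = 6, so 6 days after Saturday is Friday.

Friday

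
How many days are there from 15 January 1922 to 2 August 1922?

199

January 1922: 31 − 15 = 16 days remain.
Then February 1922 (28), March (31), April (30), May (31), June (30), July (31): 28 + 31 + 30 + 31 + 30 + 31 = 181 days.
August 1–2, 1922: 2 days.
Total: 16 + 181 + 2 = 199 days.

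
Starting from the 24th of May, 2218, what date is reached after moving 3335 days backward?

the 6th of April, 2209

Count 3335 days before May 24, 2218:
Day-of-year of April 6, 2209: 96.
Day-of-year of May 24, 2218: 144.
2209 has 365 days, so 365 − 96 = 269 days remain in 2209.
Full years 2210–2217: 6 common + 2 leap = 6×365 + 2×366 = 2922 days.
Total: 269 + 2922 + 144 = 3335 days.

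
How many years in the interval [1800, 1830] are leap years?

7

Years divisible by 4 in [1800, 1830]: 1800, 1804, 1808, 1812, 1816, 1820, 1824, 1828.
Of these, 1800 is divisible by 100 but not 400, so not leap.
Leap years: 8 − 1 = 7.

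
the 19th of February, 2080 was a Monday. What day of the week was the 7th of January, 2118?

Friday

Day-of-year of February 19, 2080: 50.
Day-of-year of January 7, 2118: 7.
2080 has 366 days, so 366 − 50 = 316 days remain in 2080.
Full years 2081–2117: 29 common + 8 leap = 29×365 + 8×366 = 13513 days.
Total: 316 + 13513 + 7 = 13836 days.
13836 mod 7 = 4, so 4 days after Monday is Friday.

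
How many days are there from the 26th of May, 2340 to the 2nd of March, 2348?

From May 26, 2340 to May 26, 2347: 7 years, of which 1 contains a Feb 29 — 6×365 + 1×366 = 2556 days.
May 2347: 31 − 26 = 5 days remain.
Then 9 full months totalling 274 days.
March 1–2, 2348: 2 days.
Residual: 281 days.
Total: 2837 days.

2837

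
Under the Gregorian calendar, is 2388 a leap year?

Yes

2388 is a leap year.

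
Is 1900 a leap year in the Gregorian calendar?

1900 is not a leap year (divisible by 100 but not 400).

No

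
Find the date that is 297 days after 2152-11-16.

2153-09-09

Count 297 days after November 16, 2152:
November 2152: 30 − 16 = 14 days remain.
Then 9 full months totalling 274 days.
September 1–9, 2153: 9 days.
Total: 14 + 274 + 9 = 297 days.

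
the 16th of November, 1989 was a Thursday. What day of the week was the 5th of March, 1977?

Count forward from the earlier date (March 5, 1977) to the later (November 16, 1989):
From March 5, 1977 to March 5, 1989: 12 years, of which 3 contain a Feb 29 — 9×365 + 3×366 = 4383 days.
March 1989: 31 − 5 = 26 days remain.
Then April (30), May (31), June (30), July (31), August (31), September (30), October (31): 30 + 31 + 30 + 31 + 31 + 30 + 31 = 214 days.
November 1–16, 1989: 16 days.
Residual: 256 days.
Total: 4639 days.
4639 mod 7 = 5, so 5 days before Thursday is Saturday.

Saturday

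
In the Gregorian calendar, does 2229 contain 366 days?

No

2229 is not a leap year.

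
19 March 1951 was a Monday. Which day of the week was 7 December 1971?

Tuesday

Day-of-year of March 19, 1951: 78.
Day-of-year of December 7, 1971: 341.
1951 has 365 days, so 365 − 78 = 287 days remain in 1951.
Full years 1952–1970: 14 common + 5 leap = 14×365 + 5×366 = 6940 days.
Total: 287 + 6940 + 341 = 7568 days.
7568 mod 7 = 1, so 1 day after Monday is Tuesday.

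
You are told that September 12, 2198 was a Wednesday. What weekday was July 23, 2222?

From September 12, 2198 to September 12, 2221: 23 years, of which 5 contain a Feb 29 — 18×365 + 5×366 = 8400 days.
(2200 is not a leap year (divisible by 100 but not 400).)
September 2221: 30 − 12 = 18 days remain.
Then 9 full months totalling 273 days.
July 1–23, 2222: 23 days.
Residual: 314 days.
Total: 8714 days.
8714 mod 7 = 6, so 6 days after Wednesday is Tuesday.

Tuesday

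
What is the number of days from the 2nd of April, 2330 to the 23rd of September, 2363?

12227

From April 2, 2330 to April 2, 2363: 33 years, of which 8 contain a Feb 29 — 25×365 + 8×366 = 12053 days.
April 2363: 30 − 2 = 28 days remain.
Then May (31), June (30), July (31), August (31): 31 + 30 + 31 + 31 = 123 days.
September 1–23, 2363: 23 days.
Residual: 174 days.
Total: 12227 days.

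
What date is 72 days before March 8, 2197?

December 26, 2196

Count 72 days before March 8, 2197:
December 2196: 31 − 26 = 5 days remain.
Then January (31), February 2197 (28): 31 + 28 = 59 days.
March 1–8, 2197: 8 days.
Residual: 72 days.
Total: 72 days.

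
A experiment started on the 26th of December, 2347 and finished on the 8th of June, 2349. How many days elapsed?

530

December 26, 2347 → December 26, 2348: 366 days (2348 is a leap year).
December 2348: 31 − 26 = 5 days remain.
Then January (31), February 2349 (28), March (31), April (30), May (31): 31 + 28 + 31 + 30 + 31 = 151 days.
June 1–8, 2349: 8 days.
Residual: 164 days.
Total: 530 days.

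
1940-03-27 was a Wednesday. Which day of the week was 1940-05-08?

March 1940: 31 − 27 = 4 days remain.
Then April (30): 30 days.
May 1–8, 1940: 8 days.
Total: 4 + 30 + 8 = 42 days.
42 is a multiple of 7, so 1940-05-08 falls on the same weekday: Wednesday.

Wednesday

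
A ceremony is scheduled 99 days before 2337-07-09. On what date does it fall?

2337-04-01

Count 99 days before July 9, 2337:
April 2337: 30 − 1 = 29 days remain.
Then May (31), June (30): 31 + 30 = 61 days.
July 1–9, 2337: 9 days.
Total: 29 + 61 + 9 = 99 days.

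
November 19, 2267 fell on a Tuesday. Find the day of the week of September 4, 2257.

Friday

Count forward from the earlier date (September 4, 2257) to the later (November 19, 2267):
From September 4, 2257 to September 4, 2267: 10 years, of which 2 contain a Feb 29 — 8×365 + 2×366 = 3652 days.
September 2267: 30 − 4 = 26 days remain.
Then October (31): 31 days.
November 1–19, 2267: 19 days.
Residual: 76 days.
Total: 3728 days.
3728 mod 7 = 4, so 4 days before Tuesday is Friday.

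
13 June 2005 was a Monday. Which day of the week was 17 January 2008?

Day-of-year of June 13, 2005: 164.
Day-of-year of January 17, 2008: 17.
2005 has 365 days, so 365 − 164 = 201 days remain in 2005.
Full years: 2006: 365; 2007: 365. Sum = 730.
Total: 201 + 730 + 17 = 948 days.
948 mod 7 = 3, so 3 days after Monday is Thursday.

Thursday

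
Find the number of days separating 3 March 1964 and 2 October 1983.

Day-of-year of March 3, 1964: 63.
Day-of-year of October 2, 1983: 275.
1964 has 366 days, so 366 − 63 = 303 days remain in 1964.
Full years 1965–1982: 14 common + 4 leap = 14×365 + 4×366 = 6574 days.
Total: 303 + 6574 + 275 = 7152 days.

7152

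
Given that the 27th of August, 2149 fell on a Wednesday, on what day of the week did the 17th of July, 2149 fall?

Thursday

Count forward from the earlier date (July 17, 2149) to the later (August 27, 2149):
July 2149: 31 − 17 = 14 days remain.
August 1–27, 2149: 27 days.
Total: 14 + 27 = 41 days.
41 mod 7 = 6, so 6 days before Wednesday is Thursday.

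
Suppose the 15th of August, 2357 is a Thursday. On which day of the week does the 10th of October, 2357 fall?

August 2357: 31 − 15 = 16 days remain.
Then September (30): 30 days.
October 1–10, 2357: 10 days.
Total: 16 + 30 + 10 = 56 days.
56 is a multiple of 7, so the 10th of October, 2357 falls on the same weekday: Thursday.

Thursday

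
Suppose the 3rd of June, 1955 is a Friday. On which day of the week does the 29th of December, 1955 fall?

June 1955: 30 − 3 = 27 days remain.
Then July (31), August (31), September (30), October (31), November (30): 31 + 31 + 30 + 31 + 30 = 153 days.
December 1–29, 1955: 29 days.
Total: 27 + 153 + 29 = 209 days.
209 mod 7 = 6, so 6 days after Friday is Thursday.

Thursday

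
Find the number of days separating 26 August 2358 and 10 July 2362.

1414

Day-of-year of August 26, 2358: 238.
Day-of-year of July 10, 2362: 191.
2358 has 365 days, so 365 − 238 = 127 days remain in 2358.
Full years: 2359: 365; 2360: 366; 2361: 365. Sum = 1096.
Total: 127 + 1096 + 191 = 1414 days.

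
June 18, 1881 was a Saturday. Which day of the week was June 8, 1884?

Sunday

Day-of-year of June 18, 1881: 169.
Day-of-year of June 8, 1884: 160.
1881 has 365 days, so 365 − 169 = 196 days remain in 1881.
Full years: 1882: 365; 1883: 365. Sum = 730.
Total: 196 + 730 + 160 = 1086 days.
1086 mod 7 = 1, so 1 day after Saturday is Sunday.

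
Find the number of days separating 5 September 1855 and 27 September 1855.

22

Within September 1855: 27 − 5 = 22 days.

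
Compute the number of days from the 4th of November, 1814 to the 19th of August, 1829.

5402

From November 4, 1814 to November 4, 1828: 14 years, of which 4 contain a Feb 29 — 10×365 + 4×366 = 5114 days.
November 1828: 30 − 4 = 26 days remain.
Then December (31), January (31), February 1829 (28), March (31), April (30), May (31), June (30), July (31): 31 + 31 + 28 + 31 + 30 + 31 + 30 + 31 = 243 days.
August 1–19, 1829: 19 days.
Residual: 288 days.
Total: 5402 days.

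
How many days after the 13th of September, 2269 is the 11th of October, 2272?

September 13, 2269 → September 13, 2270: 365 days.
September 13, 2270 → September 13, 2271: 365 days.
September 13, 2271 → September 13, 2272: 366 days (2272 is a leap year).
September 2272: 30 − 13 = 17 days remain.
October 1–11, 2272: 11 days.
Residual: 28 days.
Total: 1124 days.

1124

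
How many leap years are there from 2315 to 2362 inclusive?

Years divisible by 4 in [2315, 2362]: 2316, 2320, 2324, 2328, 2332, 2336, 2340, 2344, 2348, 2352, 2356, 2360.
No century exceptions apply. Count: 12.

12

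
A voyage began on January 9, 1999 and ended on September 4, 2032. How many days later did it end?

From January 9, 1999 to January 9, 2032: 33 years, of which 8 contain a Feb 29 — 25×365 + 8×366 = 12053 days.
(2000 is a leap year (divisible by 400).)
January 2032: 31 − 9 = 22 days remain.
Then February 2032 (29), March (31), April (30), May (31), June (30), July (31), August (31): 29 + 31 + 30 + 31 + 30 + 31 + 31 = 213 days.
September 1–4, 2032: 4 days.
Residual: 239 days.
Total: 12292 days.

12292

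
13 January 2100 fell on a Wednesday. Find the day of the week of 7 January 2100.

Count forward from the earlier date (January 7, 2100) to the later (January 13, 2100):
Within January 2100: 13 − 7 = 6 days.
6 mod 7 = 6, so 6 days before Wednesday is Thursday.

Thursday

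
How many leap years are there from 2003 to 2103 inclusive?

Years divisible by 4: 2004, 2008, …, 2100 — 25 in all.
Of these, 2100 is divisible by 100 but not 400, so not leap.
Leap years: 25 − 1 = 24.

24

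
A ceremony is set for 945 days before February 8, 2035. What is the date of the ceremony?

July 8, 2032

Count 945 days before February 8, 2035:
July 8, 2032 → July 8, 2033: 365 days.
July 8, 2033 → July 8, 2034: 365 days.
July 2034: 31 − 8 = 23 days remain.
Then August (31), September (30), October (31), November (30), December (31), January (31): 31 + 30 + 31 + 30 + 31 + 31 = 184 days.
February 1–8, 2035: 8 days (2035 is not a leap year).
Residual: 215 days.
Total: 945 days.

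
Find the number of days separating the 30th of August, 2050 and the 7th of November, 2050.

69

August 2050: 31 − 30 = 1 day remains.
Then September (30), October (31): 30 + 31 = 61 days.
November 1–7, 2050: 7 days.
Total: 1 + 61 + 7 = 69 days.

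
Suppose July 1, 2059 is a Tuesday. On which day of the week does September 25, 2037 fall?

Friday

Count forward from the earlier date (September 25, 2037) to the later (July 1, 2059):
Day-of-year of September 25, 2037: 268.
Day-of-year of July 1, 2059: 182.
2037 has 365 days, so 365 − 268 = 97 days remain in 2037.
Full years 2038–2058: 16 common + 5 leap = 16×365 + 5×366 = 7670 days.
Total: 97 + 7670 + 182 = 7949 days.
7949 mod 7 = 4, so 4 days before Tuesday is Friday.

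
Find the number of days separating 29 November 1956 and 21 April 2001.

16214

Day-of-year of November 29, 1956: 334.
Day-of-year of April 21, 2001: 111.
1956 has 366 days, so 366 − 334 = 32 days remain in 1956.
Full years 1957–2000: 33 common + 11 leap = 33×365 + 11×366 = 16071 days.
Total: 32 + 16071 + 111 = 16214 days.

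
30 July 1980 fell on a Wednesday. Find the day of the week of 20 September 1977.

Count forward from the earlier date (September 20, 1977) to the later (July 30, 1980):
September 20, 1977 → September 20, 1978: 365 days.
September 20, 1978 → September 20, 1979: 365 days.
September 1979: 30 − 20 = 10 days remain.
Then 9 full months totalling 274 days.
July 1–30, 1980: 30 days.
Residual: 314 days.
Total: 1044 days.
1044 mod 7 = 1, so 1 day before Wednesday is Tuesday.

Tuesday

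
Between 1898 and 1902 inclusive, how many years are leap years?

Years divisible by 4 in [1898, 1902]: 1900.
Of these, 1900 is divisible by 100 but not 400, so not leap.
Leap years: 1 − 1 = 0.

0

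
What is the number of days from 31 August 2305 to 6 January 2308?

858

Day-of-year of August 31, 2305: 243.
Day-of-year of January 6, 2308: 6.
2305 has 365 days, so 365 − 243 = 122 days remain in 2305.
Full years: 2306: 365; 2307: 365. Sum = 730.
Total: 122 + 730 + 6 = 858 days.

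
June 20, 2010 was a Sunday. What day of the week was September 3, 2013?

Day-of-year of June 20, 2010: 171.
Day-of-year of September 3, 2013: 246.
2010 has 365 days, so 365 − 171 = 194 days remain in 2010.
Full years: 2011: 365; 2012: 366. Sum = 731.
Total: 194 + 731 + 246 = 1171 days.
1171 mod 7 = 2, so 2 days after Sunday is Tuesday.

Tuesday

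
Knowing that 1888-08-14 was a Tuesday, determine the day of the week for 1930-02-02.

From August 14, 1888 to August 14, 1929: 41 years, of which 9 contain a Feb 29 — 32×365 + 9×366 = 14974 days.
(1900 is not a leap year (divisible by 100 but not 400).)
August 1929: 31 − 14 = 17 days remain.
Then September (30), October (31), November (30), December (31), January (31): 30 + 31 + 30 + 31 + 31 = 153 days.
February 1–2, 1930: 2 days (1930 is not a leap year).
Residual: 172 days.
Total: 15146 days.
15146 mod 7 = 5, so 5 days after Tuesday is Sunday.

Sunday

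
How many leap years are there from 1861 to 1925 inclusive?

15

Years divisible by 4: 1864, 1868, …, 1924 — 16 in all.
Of these, 1900 is divisible by 100 but not 400, so not leap.
Leap years: 16 − 1 = 15.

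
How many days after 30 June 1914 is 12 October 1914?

June 1914: 30 − 30 = 0 days remain.
Then July (31), August (31), September (30): 31 + 31 + 30 = 92 days.
October 1–12, 1914: 12 days.
Total: 0 + 92 + 12 = 104 days.

104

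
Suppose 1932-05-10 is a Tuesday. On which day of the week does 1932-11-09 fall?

Wednesday

May 1932: 31 − 10 = 21 days remain.
Then June (30), July (31), August (31), September (30), October (31): 30 + 31 + 31 + 30 + 31 = 153 days.
November 1–9, 1932: 9 days.
Total: 21 + 153 + 9 = 183 days.
183 mod 7 = 1, so 1 day after Tuesday is Wednesday.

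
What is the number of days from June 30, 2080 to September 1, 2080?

June 2080: 30 − 30 = 0 days remain.
Then July (31), August (31): 31 + 31 = 62 days.
September 1, 2080: 1 day.
Total: 0 + 62 + 1 = 63 days.

63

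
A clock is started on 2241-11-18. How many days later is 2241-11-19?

Within November 2241: 19 − 18 = 1 day.

1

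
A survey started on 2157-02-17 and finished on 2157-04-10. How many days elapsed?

February 2157: 28 − 17 = 11 days remain (2157 is not a leap year, so February has 28 days).
Then March (31): 31 days.
April 1–10, 2157: 10 days.
Total: 11 + 31 + 10 = 52 days.

52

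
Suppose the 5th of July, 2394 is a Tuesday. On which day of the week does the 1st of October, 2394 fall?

July 2394: 31 − 5 = 26 days remain.
Then August (31), September (30): 31 + 30 = 61 days.
October 1, 2394: 1 day.
Total: 26 + 61 + 1 = 88 days.
88 mod 7 = 4, so 4 days after Tuesday is Saturday.

Saturday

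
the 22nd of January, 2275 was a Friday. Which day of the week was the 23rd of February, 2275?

January 2275: 31 − 22 = 9 days remain.
February 1–23, 2275: 23 days (2275 is not a leap year).
Total: 9 + 23 = 32 days.
32 mod 7 = 4, so 4 days after Friday is Tuesday.

Tuesday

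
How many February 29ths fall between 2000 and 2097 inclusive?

Years divisible by 4: 2000, 2004, …, 2096 — 25 in all.
2000 is divisible by 400, so still leap.
No century exceptions apply. Count: 25.

25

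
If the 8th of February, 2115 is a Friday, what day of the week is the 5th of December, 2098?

Friday

Count forward from the earlier date (December 5, 2098) to the later (February 8, 2115):
Day-of-year of December 5, 2098: 339.
Day-of-year of February 8, 2115: 39.
2098 has 365 days, so 365 − 339 = 26 days remain in 2098.
Full years 2099–2114: 13 common + 3 leap = 13×365 + 3×366 = 5843 days.
Total: 26 + 5843 + 39 = 5908 days.
5908 is a multiple of 7, so the 5th of December, 2098 falls on the same weekday: Friday.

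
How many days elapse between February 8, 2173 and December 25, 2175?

Day-of-year of February 8, 2173: 39.
Day-of-year of December 25, 2175: 359.
2173 has 365 days, so 365 − 39 = 326 days remain in 2173.
Full years: 2174: 365. Sum = 365.
Total: 326 + 365 + 359 = 1050 days.

1050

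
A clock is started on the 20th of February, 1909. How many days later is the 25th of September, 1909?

February 1909: 28 − 20 = 8 days remain (1909 is not a leap year, so February has 28 days).
Then March (31), April (30), May (31), June (30), July (31), August (31): 31 + 30 + 31 + 30 + 31 + 31 = 184 days.
September 1–25, 1909: 25 days.
Total: 8 + 184 + 25 = 217 days.

217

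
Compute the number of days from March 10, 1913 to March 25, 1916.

Day-of-year of March 10, 1913: 69.
Day-of-year of March 25, 1916: 85.
1913 has 365 days, so 365 − 69 = 296 days remain in 1913.
Full years: 1914: 365; 1915: 365. Sum = 730.
Total: 296 + 730 + 85 = 1111 days.

1111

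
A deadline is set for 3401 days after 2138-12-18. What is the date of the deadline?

2148-04-10

Count 3401 days after December 18, 2138:
From December 18, 2138 to December 18, 2147: 9 years, of which 2 contain a Feb 29 — 7×365 + 2×366 = 3287 days.
December 2147: 31 − 18 = 13 days remain.
Then January (31), February 2148 (29), March (31): 31 + 29 + 31 = 91 days.
April 1–10, 2148: 10 days.
Residual: 114 days.
Total: 3401 days.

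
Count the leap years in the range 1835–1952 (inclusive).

29

Years divisible by 4: 1836, 1840, …, 1952 — 30 in all.
Of these, 1900 is divisible by 100 but not 400, so not leap.
Leap years: 30 − 1 = 29.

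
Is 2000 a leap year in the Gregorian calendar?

Yes

2000 is a leap year (divisible by 400).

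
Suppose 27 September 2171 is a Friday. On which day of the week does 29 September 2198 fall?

Saturday

Day-of-year of September 27, 2171: 270.
Day-of-year of September 29, 2198: 272.
2171 has 365 days, so 365 − 270 = 95 days remain in 2171.
Full years 2172–2197: 19 common + 7 leap = 19×365 + 7×366 = 9497 days.
Total: 95 + 9497 + 272 = 9864 days.
9864 mod 7 = 1, so 1 day after Friday is Saturday.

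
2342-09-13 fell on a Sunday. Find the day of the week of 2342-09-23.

Wednesday

Within September 2342: 23 − 13 = 10 days.
10 mod 7 = 3, so 3 days after Sunday is Wednesday.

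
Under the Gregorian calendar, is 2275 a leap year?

2275 is not a leap year.

No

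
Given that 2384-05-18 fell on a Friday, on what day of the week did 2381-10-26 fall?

Monday

Count forward from the earlier date (October 26, 2381) to the later (May 18, 2384):
October 26, 2381 → October 26, 2382: 365 days.
October 26, 2382 → October 26, 2383: 365 days.
October 2383: 31 − 26 = 5 days remain.
Then November (30), December (31), January (31), February 2384 (29), March (31), April (30): 30 + 31 + 31 + 29 + 31 + 30 = 182 days.
May 1–18, 2384: 18 days.
Residual: 205 days.
Total: 935 days.
935 mod 7 = 4, so 4 days before Friday is Monday.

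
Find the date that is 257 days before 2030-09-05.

2029-12-22

Count 257 days before September 5, 2030:
December 2029: 31 − 22 = 9 days remain.
Then January (31), February 2030 (28), March (31), April (30), May (31), June (30), July (31), August (31): 31 + 28 + 31 + 30 + 31 + 30 + 31 + 31 = 243 days.
September 1–5, 2030: 5 days.
Total: 9 + 243 + 5 = 257 days.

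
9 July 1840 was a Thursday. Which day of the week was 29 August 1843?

Tuesday

July 9, 1840 → July 9, 1841: 365 days.
July 9, 1841 → July 9, 1842: 365 days.
July 9, 1842 → July 9, 1843: 365 days.
July 1843: 31 − 9 = 22 days remain.
August 1–29, 1843: 29 days.
Residual: 51 days.
Total: 1146 days.
1146 mod 7 = 5, so 5 days after Thursday is Tuesday.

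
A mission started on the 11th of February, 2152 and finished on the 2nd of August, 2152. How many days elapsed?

173

February 2152: 29 − 11 = 18 days remain (2152 is a leap year, so February has 29 days).
Then March (31), April (30), May (31), June (30), July (31): 31 + 30 + 31 + 30 + 31 = 153 days.
August 1–2, 2152: 2 days.
Total: 18 + 153 + 2 = 173 days.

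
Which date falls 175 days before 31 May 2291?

7 December 2290

Count 175 days before May 31, 2291:
Day-of-year of December 7, 2290: 341.
Day-of-year of May 31, 2291: 151.
2290 has 365 days, so 365 − 341 = 24 days remain in 2290.
Total: 24 + 151 = 175 days.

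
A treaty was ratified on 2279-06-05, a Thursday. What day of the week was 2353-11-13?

Friday

From June 5, 2279 to June 5, 2353: 74 years, of which 18 contain a Feb 29 — 56×365 + 18×366 = 27028 days.
(2300 is not a leap year (divisible by 100 but not 400).)
June 2353: 30 − 5 = 25 days remain.
Then July (31), August (31), September (30), October (31): 31 + 31 + 30 + 31 = 123 days.
November 1–13, 2353: 13 days.
Residual: 161 days.
Total: 27189 days.
27189 mod 7 = 1, so 1 day after Thursday is Friday.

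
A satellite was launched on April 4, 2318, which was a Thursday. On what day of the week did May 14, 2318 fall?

Tuesday

April 2318: 30 − 4 = 26 days remain.
May 1–14, 2318: 14 days.
Total: 26 + 14 = 40 days.
40 mod 7 = 5, so 5 days after Thursday is Tuesday.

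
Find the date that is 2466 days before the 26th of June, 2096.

the 25th of September, 2089

Count 2466 days before June 26, 2096:
Day-of-year of September 25, 2089: 268.
Day-of-year of June 26, 2096: 178.
2089 has 365 days, so 365 − 268 = 97 days remain in 2089.
Full years: 2090: 365; 2091: 365; 2092: 366; 2093: 365; 2094: 365; 2095: 365. Sum = 2191.
Total: 97 + 2191 + 178 = 2466 days.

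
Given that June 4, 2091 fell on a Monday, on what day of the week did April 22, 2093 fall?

Wednesday

June 4, 2091 → June 4, 2092: 366 days (2092 is a leap year).
June 2092: 30 − 4 = 26 days remain.
Then 9 full months totalling 274 days.
April 1–22, 2093: 22 days.
Residual: 322 days.
Total: 688 days.
688 mod 7 = 2, so 2 days after Monday is Wednesday.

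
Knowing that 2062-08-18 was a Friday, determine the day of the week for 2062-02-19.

Sunday

Count forward from the earlier date (February 19, 2062) to the later (August 18, 2062):
February 2062: 28 − 19 = 9 days remain (2062 is not a leap year, so February has 28 days).
Then March (31), April (30), May (31), June (30), July (31): 31 + 30 + 31 + 30 + 31 = 153 days.
August 1–18, 2062: 18 days.
Total: 9 + 153 + 18 = 180 days.
180 mod 7 = 5, so 5 days before Friday is Sunday.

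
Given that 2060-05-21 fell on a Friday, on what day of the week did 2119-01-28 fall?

Saturday

Day-of-year of May 21, 2060: 142.
Day-of-year of January 28, 2119: 28.
2060 has 366 days, so 366 − 142 = 224 days remain in 2060.
Full years 2061–2118: 45 common + 13 leap = 45×365 + 13×366 = 21183 days.
Total: 224 + 21183 + 28 = 21435 days.
21435 mod 7 = 1, so 1 day after Friday is Saturday.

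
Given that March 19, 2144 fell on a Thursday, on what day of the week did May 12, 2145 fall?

Day-of-year of March 19, 2144: 79.
Day-of-year of May 12, 2145: 132.
2144 has 366 days, so 366 − 79 = 287 days remain in 2144.
Total: 287 + 132 = 419 days.
419 mod 7 = 6, so 6 days after Thursday is Wednesday.

Wednesday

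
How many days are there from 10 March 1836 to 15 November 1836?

250

March 1836: 31 − 10 = 21 days remain.
Then April (30), May (31), June (30), July (31), August (31), September (30), October (31): 30 + 31 + 30 + 31 + 31 + 30 + 31 = 214 days.
November 1–15, 1836: 15 days.
Total: 21 + 214 + 15 = 250 days.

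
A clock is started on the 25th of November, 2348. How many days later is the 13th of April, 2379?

11096

From November 25, 2348 to November 25, 2378: 30 years, of which 7 contain a Feb 29 — 23×365 + 7×366 = 10957 days.
November 2378: 30 − 25 = 5 days remain.
Then December (31), January (31), February 2379 (28), March (31): 31 + 31 + 28 + 31 = 121 days.
April 1–13, 2379: 13 days.
Residual: 139 days.
Total: 11096 days.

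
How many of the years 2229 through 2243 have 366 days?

3

Years divisible by 4 in [2229, 2243]: 2232, 2236, 2240.
No century exceptions apply. Count: 3.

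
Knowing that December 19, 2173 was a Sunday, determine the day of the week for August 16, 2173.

Monday

Count forward from the earlier date (August 16, 2173) to the later (December 19, 2173):
August 2173: 31 − 16 = 15 days remain.
Then September (30), October (31), November (30): 30 + 31 + 30 = 91 days.
December 1–19, 2173: 19 days.
Total: 15 + 91 + 19 = 125 days.
125 mod 7 = 6, so 6 days before Sunday is Monday.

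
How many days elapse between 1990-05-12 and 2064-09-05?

From May 12, 1990 to May 12, 2064: 74 years, of which 19 contain a Feb 29 — 55×365 + 19×366 = 27029 days.
(2000 is a leap year (divisible by 400).)
May 2064: 31 − 12 = 19 days remain.
Then June (30), July (31), August (31): 30 + 31 + 31 = 92 days.
September 1–5, 2064: 5 days.
Residual: 116 days.
Total: 27145 days.

27145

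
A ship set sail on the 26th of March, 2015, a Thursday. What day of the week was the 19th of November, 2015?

Thursday

March 2015: 31 − 26 = 5 days remain.
Then April (30), May (31), June (30), July (31), August (31), September (30), October (31): 30 + 31 + 30 + 31 + 31 + 30 + 31 = 214 days.
November 1–19, 2015: 19 days.
Total: 5 + 214 + 19 = 238 days.
238 is a multiple of 7, so the 19th of November, 2015 falls on the same weekday: Thursday.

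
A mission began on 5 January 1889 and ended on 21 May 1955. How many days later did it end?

24241

Day-of-year of January 5, 1889: 5.
Day-of-year of May 21, 1955: 141.
1889 has 365 days, so 365 − 5 = 360 days remain in 1889.
Full years 1890–1954: 50 common + 15 leap = 50×365 + 15×366 = 23740 days.
Total: 360 + 23740 + 141 = 24241 days.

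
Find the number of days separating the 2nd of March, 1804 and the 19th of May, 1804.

March 1804: 31 − 2 = 29 days remain.
Then April (30): 30 days.
May 1–19, 1804: 19 days.
Total: 29 + 30 + 19 = 78 days.

78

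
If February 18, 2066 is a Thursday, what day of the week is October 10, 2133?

Day-of-year of February 18, 2066: 49.
Day-of-year of October 10, 2133: 283.
2066 has 365 days, so 365 − 49 = 316 days remain in 2066.
Full years 2067–2132: 50 common + 16 leap = 50×365 + 16×366 = 24106 days.
Total: 316 + 24106 + 283 = 24705 days.
24705 mod 7 = 2, so 2 days after Thursday is Saturday.

Saturday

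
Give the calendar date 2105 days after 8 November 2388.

14 August 2394

Count 2105 days after November 8, 2388:
November 8, 2388 → November 8, 2389: 365 days.
November 8, 2389 → November 8, 2390: 365 days.
November 8, 2390 → November 8, 2391: 365 days.
November 8, 2391 → November 8, 2392: 366 days (2392 is a leap year).
November 8, 2392 → November 8, 2393: 365 days.
November 2393: 30 − 8 = 22 days remain.
Then December (31), January (31), February 2394 (28), March (31), April (30), May (31), June (30), July (31): 31 + 31 + 28 + 31 + 30 + 31 + 30 + 31 = 243 days.
August 1–14, 2394: 14 days.
Residual: 279 days.
Total: 2105 days.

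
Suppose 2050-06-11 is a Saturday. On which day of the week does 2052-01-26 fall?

June 2050: 30 − 11 = 19 days remain.
Then 18 full months totalling 549 days.
January 1–26, 2052: 26 days.
Total: 19 + 549 + 26 = 594 days.
594 mod 7 = 6, so 6 days after Saturday is Friday.

Friday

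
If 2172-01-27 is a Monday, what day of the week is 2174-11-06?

January 2172: 31 − 27 = 4 days remain.
Then 33 full months totalling 1004 days.
November 1–6, 2174: 6 days.
Total: 4 + 1004 + 6 = 1014 days.
1014 mod 7 = 6, so 6 days after Monday is Sunday.

Sunday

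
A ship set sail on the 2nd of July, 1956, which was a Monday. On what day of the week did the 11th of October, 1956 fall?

July 1956: 31 − 2 = 29 days remain.
Then August (31), September (30): 31 + 30 = 61 days.
October 1–11, 1956: 11 days.
Total: 29 + 61 + 11 = 101 days.
101 mod 7 = 3, so 3 days after Monday is Thursday.

Thursday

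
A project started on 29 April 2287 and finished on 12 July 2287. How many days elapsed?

April 2287: 30 − 29 = 1 day remains.
Then May (31), June (30): 31 + 30 = 61 days.
July 1–12, 2287: 12 days.
Total: 1 + 61 + 12 = 74 days.

74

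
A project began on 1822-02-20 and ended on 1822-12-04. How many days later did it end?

February 1822: 28 − 20 = 8 days remain (1822 is not a leap year, so February has 28 days).
Then 9 full months totalling 275 days.
December 1–4, 1822: 4 days.
Total: 8 + 275 + 4 = 287 days.

287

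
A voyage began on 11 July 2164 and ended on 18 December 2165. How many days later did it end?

525

July 11, 2164 → July 11, 2165: 365 days.
July 2165: 31 − 11 = 20 days remain.
Then August (31), September (30), October (31), November (30): 31 + 30 + 31 + 30 = 122 days.
December 1–18, 2165: 18 days.
Residual: 160 days.
Total: 525 days.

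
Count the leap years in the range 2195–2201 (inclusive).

1

Years divisible by 4 in [2195, 2201]: 2196, 2200.
Of these, 2200 is divisible by 100 but not 400, so not leap.
Leap years: 2 − 1 = 1.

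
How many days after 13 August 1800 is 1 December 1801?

475

August 1800: 31 − 13 = 18 days remain.
Then 15 full months totalling 456 days.
December 1, 1801: 1 day.
Total: 18 + 456 + 1 = 475 days.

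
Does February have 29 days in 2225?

No

2225 is not a leap year.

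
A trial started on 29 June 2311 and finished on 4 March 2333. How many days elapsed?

7919

From June 29, 2311 to June 29, 2332: 21 years, of which 6 contain a Feb 29 — 15×365 + 6×366 = 7671 days.
June 2332: 30 − 29 = 1 day remains.
Then July (31), August (31), September (30), October (31), November (30), December (31), January (31), February 2333 (28): 31 + 31 + 30 + 31 + 30 + 31 + 31 + 28 = 243 days.
March 1–4, 2333: 4 days.
Residual: 248 days.
Total: 7919 days.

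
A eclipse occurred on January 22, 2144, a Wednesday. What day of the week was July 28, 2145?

Day-of-year of January 22, 2144: 22.
Day-of-year of July 28, 2145: 209.
2144 has 366 days, so 366 − 22 = 344 days remain in 2144.
Total: 344 + 209 = 553 days.
553 is a multiple of 7, so July 28, 2145 falls on the same weekday: Wednesday.

Wednesday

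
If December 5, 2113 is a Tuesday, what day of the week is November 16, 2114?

Friday

December 2113: 31 − 5 = 26 days remain.
Then 10 full months totalling 304 days.
November 1–16, 2114: 16 days.
Residual: 346 days.
Total: 346 days.
346 mod 7 = 3, so 3 days after Tuesday is Friday.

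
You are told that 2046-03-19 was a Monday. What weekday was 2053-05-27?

From March 19, 2046 to March 19, 2053: 7 years, of which 2 contain a Feb 29 — 5×365 + 2×366 = 2557 days.
March 2053: 31 − 19 = 12 days remain.
Then April (30): 30 days.
May 1–27, 2053: 27 days.
Residual: 69 days.
Total: 2626 days.
2626 mod 7 = 1, so 1 day after Monday is Tuesday.

Tuesday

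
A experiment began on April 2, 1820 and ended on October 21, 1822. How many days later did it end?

932

Day-of-year of April 2, 1820: 93.
Day-of-year of October 21, 1822: 294.
1820 has 366 days, so 366 − 93 = 273 days remain in 1820.
Full years: 1821: 365. Sum = 365.
Total: 273 + 365 + 294 = 932 days.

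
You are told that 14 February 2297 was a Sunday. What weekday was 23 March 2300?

February 14, 2297 → February 14, 2298: 365 days.
February 14, 2298 → February 14, 2299: 365 days.
February 14, 2299 → February 14, 2300: 365 days.
February 2300: 28 − 14 = 14 days remain (2300 is not a leap year (divisible by 100 but not 400), so February has 28 days).
March 1–23, 2300: 23 days.
Residual: 37 days.
Total: 1132 days.
1132 mod 7 = 5, so 5 days after Sunday is Friday.

Friday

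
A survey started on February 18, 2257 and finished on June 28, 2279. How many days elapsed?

From February 18, 2257 to February 18, 2279: 22 years, of which 5 contain a Feb 29 — 17×365 + 5×366 = 8035 days.
February 2279: 28 − 18 = 10 days remain (2279 is not a leap year, so February has 28 days).
Then March (31), April (30), May (31): 31 + 30 + 31 = 92 days.
June 1–28, 2279: 28 days.
Residual: 130 days.
Total: 8165 days.

8165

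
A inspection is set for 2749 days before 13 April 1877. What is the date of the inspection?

3 October 1869

Count 2749 days before April 13, 1877:
From October 3, 1869 to October 3, 1876: 7 years, of which 2 contain a Feb 29 — 5×365 + 2×366 = 2557 days.
October 1876: 31 − 3 = 28 days remain.
Then November (30), December (31), January (31), February 1877 (28), March (31): 30 + 31 + 31 + 28 + 31 = 151 days.
April 1–13, 1877: 13 days.
Residual: 192 days.
Total: 2749 days.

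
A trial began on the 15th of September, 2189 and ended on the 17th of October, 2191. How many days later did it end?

762

September 2189: 30 − 15 = 15 days remain.
Then 24 full months totalling 730 days.
October 1–17, 2191: 17 days.
Total: 15 + 730 + 17 = 762 days.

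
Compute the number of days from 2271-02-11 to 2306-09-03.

Day-of-year of February 11, 2271: 42.
Day-of-year of September 3, 2306: 246.
2271 has 365 days, so 365 − 42 = 323 days remain in 2271.
Full years 2272–2305: 26 common + 8 leap = 26×365 + 8×366 = 12418 days.
Total: 323 + 12418 + 246 = 12987 days.

12987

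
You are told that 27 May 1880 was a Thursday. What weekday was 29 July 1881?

May 27, 1880 → May 27, 1881: 365 days.
May 1881: 31 − 27 = 4 days remain.
Then June (30): 30 days.
July 1–29, 1881: 29 days.
Residual: 63 days.
Total: 428 days.
428 mod 7 = 1, so 1 day after Thursday is Friday.

Friday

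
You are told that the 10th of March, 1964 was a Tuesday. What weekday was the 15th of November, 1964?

Sunday

March 1964: 31 − 10 = 21 days remain.
Then April (30), May (31), June (30), July (31), August (31), September (30), October (31): 30 + 31 + 30 + 31 + 31 + 30 + 31 = 214 days.
November 1–15, 1964: 15 days.
Total: 21 + 214 + 15 = 250 days.
250 mod 7 = 5, so 5 days after Tuesday is Sunday.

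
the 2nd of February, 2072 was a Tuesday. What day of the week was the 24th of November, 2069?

Sunday

Count forward from the earlier date (November 24, 2069) to the later (February 2, 2072):
Day-of-year of November 24, 2069: 328.
Day-of-year of February 2, 2072: 33.
2069 has 365 days, so 365 − 328 = 37 days remain in 2069.
Full years: 2070: 365; 2071: 365. Sum = 730.
Total: 37 + 730 + 33 = 800 days.
800 mod 7 = 2, so 2 days before Tuesday is Sunday.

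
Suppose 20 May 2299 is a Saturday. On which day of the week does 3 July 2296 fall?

Count forward from the earlier date (July 3, 2296) to the later (May 20, 2299):
Day-of-year of July 3, 2296: 185.
Day-of-year of May 20, 2299: 140.
2296 has 366 days, so 366 − 185 = 181 days remain in 2296.
Full years: 2297: 365; 2298: 365. Sum = 730.
Total: 181 + 730 + 140 = 1051 days.
1051 mod 7 = 1, so 1 day before Saturday is Friday.

Friday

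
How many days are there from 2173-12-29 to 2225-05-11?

18760

Day-of-year of December 29, 2173: 363.
Day-of-year of May 11, 2225: 131.
2173 has 365 days, so 365 − 363 = 2 days remain in 2173.
Full years 2174–2224: 39 common + 12 leap = 39×365 + 12×366 = 18627 days.
Total: 2 + 18627 + 131 = 18760 days.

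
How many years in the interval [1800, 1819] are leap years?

Years divisible by 4 in [1800, 1819]: 1800, 1804, 1808, 1812, 1816.
Of these, 1800 is divisible by 100 but not 400, so not leap.
Leap years: 5 − 1 = 4.

4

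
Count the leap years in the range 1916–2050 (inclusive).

34

Years divisible by 4: 1916, 1920, …, 2048 — 34 in all.
2000 is divisible by 400, so still leap.
No century exceptions apply. Count: 34.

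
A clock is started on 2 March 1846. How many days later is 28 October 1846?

March 1846: 31 − 2 = 29 days remain.
Then April (30), May (31), June (30), July (31), August (31), September (30): 30 + 31 + 30 + 31 + 31 + 30 = 183 days.
October 1–28, 1846: 28 days.
Total: 29 + 183 + 28 = 240 days.

240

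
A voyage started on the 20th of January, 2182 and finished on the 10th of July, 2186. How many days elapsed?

January 20, 2182 → January 20, 2183: 365 days.
January 20, 2183 → January 20, 2184: 365 days.
January 20, 2184 → January 20, 2185: 366 days (2184 is a leap year).
January 20, 2185 → January 20, 2186: 365 days.
January 2186: 31 − 20 = 11 days remain.
Then February 2186 (28), March (31), April (30), May (31), June (30): 28 + 31 + 30 + 31 + 30 = 150 days.
July 1–10, 2186: 10 days.
Residual: 171 days.
Total: 1632 days.

1632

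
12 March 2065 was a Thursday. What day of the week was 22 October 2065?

March 2065: 31 − 12 = 19 days remain.
Then April (30), May (31), June (30), July (31), August (31), September (30): 30 + 31 + 30 + 31 + 31 + 30 = 183 days.
October 1–22, 2065: 22 days.
Total: 19 + 183 + 22 = 224 days.
224 is a multiple of 7, so 22 October 2065 falls on the same weekday: Thursday.

Thursday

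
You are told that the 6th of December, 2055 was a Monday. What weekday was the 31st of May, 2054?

Sunday

Count forward from the earlier date (May 31, 2054) to the later (December 6, 2055):
May 31, 2054 → May 31, 2055: 365 days.
May 2055: 31 − 31 = 0 days remain.
Then June (30), July (31), August (31), September (30), October (31), November (30): 30 + 31 + 31 + 30 + 31 + 30 = 183 days.
December 1–6, 2055: 6 days.
Residual: 189 days.
Total: 554 days.
554 mod 7 = 1, so 1 day before Monday is Sunday.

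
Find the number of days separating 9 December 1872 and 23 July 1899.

Day-of-year of December 9, 1872: 344.
Day-of-year of July 23, 1899: 204.
1872 has 366 days, so 366 − 344 = 22 days remain in 1872.
Full years 1873–1898: 20 common + 6 leap = 20×365 + 6×366 = 9496 days.
Total: 22 + 9496 + 204 = 9722 days.

9722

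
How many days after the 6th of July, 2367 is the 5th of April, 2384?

6118

From July 6, 2367 to July 6, 2383: 16 years, of which 4 contain a Feb 29 — 12×365 + 4×366 = 5844 days.
July 2383: 31 − 6 = 25 days remain.
Then August (31), September (30), October (31), November (30), December (31), January (31), February 2384 (29), March (31): 31 + 30 + 31 + 30 + 31 + 31 + 29 + 31 = 244 days.
April 1–5, 2384: 5 days.
Residual: 274 days.
Total: 6118 days.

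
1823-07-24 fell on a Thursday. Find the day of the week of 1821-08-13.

Monday

Count forward from the earlier date (August 13, 1821) to the later (July 24, 1823):
Day-of-year of August 13, 1821: 225.
Day-of-year of July 24, 1823: 205.
1821 has 365 days, so 365 − 225 = 140 days remain in 1821.
Full years: 1822: 365. Sum = 365.
Total: 140 + 365 + 205 = 710 days.
710 mod 7 = 3, so 3 days before Thursday is Monday.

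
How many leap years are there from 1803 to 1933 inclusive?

32

Years divisible by 4: 1804, 1808, …, 1932 — 33 in all.
Of these, 1900 is divisible by 100 but not 400, so not leap.
Leap years: 33 − 1 = 32.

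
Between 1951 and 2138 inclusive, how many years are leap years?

Years divisible by 4: 1952, 1956, …, 2136 — 47 in all.
Of these, 2100 is divisible by 100 but not 400, so not leap.
2000 is divisible by 400, so still leap.
Leap years: 47 − 1 = 46.

46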